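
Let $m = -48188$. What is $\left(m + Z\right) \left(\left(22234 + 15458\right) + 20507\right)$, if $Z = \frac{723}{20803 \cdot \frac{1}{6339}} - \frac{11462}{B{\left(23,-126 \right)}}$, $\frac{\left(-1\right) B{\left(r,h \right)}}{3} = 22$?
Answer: $- \frac{173594652474362}{62409} \approx -2.7816 \cdot 10^{9}$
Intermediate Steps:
$B{\left(r,h \right)} = -66$ ($B{\left(r,h \right)} = \left(-3\right) 22 = -66$)
$Z = \frac{24587654}{62409}$ ($Z = \frac{723}{20803 \cdot \frac{1}{6339}} - \frac{11462}{-66} = \frac{723}{20803 \cdot \frac{1}{6339}} - - \frac{521}{3} = \frac{723}{\frac{20803}{6339}} + \frac{521}{3} = 723 \cdot \frac{6339}{20803} + \frac{521}{3} = \frac{4583097}{20803} + \frac{521}{3} = \frac{24587654}{62409} \approx 393.98$)
$\left(m + Z\right) \left(\left(22234 + 15458\right) + 20507\right) = \left(-48188 + \frac{24587654}{62409}\right) \left(\left(22234 + 15458\right) + 20507\right) = - \frac{2982777238 \left(37692 + 20507\right)}{62409} = \left(- \frac{2982777238}{62409}\right) 58199 = - \frac{173594652474362}{62409}$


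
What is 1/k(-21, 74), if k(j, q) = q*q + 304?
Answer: 1/5780 ≈ 0.00017301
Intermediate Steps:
k(j, q) = 304 + q² (k(j, q) = q² + 304 = 304 + q²)
1/k(-21, 74) = 1/(304 + 74²) = 1/(304 + 5476) = 1/5780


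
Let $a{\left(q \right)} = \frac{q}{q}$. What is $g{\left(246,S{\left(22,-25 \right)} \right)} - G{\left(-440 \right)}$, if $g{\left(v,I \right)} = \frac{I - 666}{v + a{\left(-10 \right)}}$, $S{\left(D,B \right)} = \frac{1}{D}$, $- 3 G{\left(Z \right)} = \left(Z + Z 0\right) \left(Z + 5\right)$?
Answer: $\frac{26667273}{418} \approx 63797.0$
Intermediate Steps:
$a{\left(q \right)} = 1$
$G{\left(Z \right)} = - \frac{Z \left(5 + Z\right)}{3}$ ($G{\left(Z \right)} = - \frac{\left(Z + Z 0\right) \left(Z + 5\right)}{3} = - \frac{\left(Z + 0\right) \left(5 + Z\right)}{3} = - \frac{Z \left(5 + Z\right)}{3}$)
$g{\left(v,I \right)} = \frac{-666 + I}{1 + v}$ ($g{\left(v,I \right)} = \frac{I - 666}{v + 1} = \frac{-666 + I}{1 + v}$)
$g{\left(246,S{\left(22,-25 \right)} \right)} - G{\left(-440 \right)} = \frac{-666 + \frac{1}{22}}{1 + 246} - \left(- \frac{1}{3}\right) \left(-440\right) \left(5 - 440\right) = \frac{-666 + \frac{1}{22}}{247} - \left(- \frac{1}{3}\right) \left(-440\right) \left(-435\right) = \frac{1}{247} \left(- \frac{14651}{22}\right) - -63800 = - \frac{1127}{418} + 63800 = \frac{26667273}{418}$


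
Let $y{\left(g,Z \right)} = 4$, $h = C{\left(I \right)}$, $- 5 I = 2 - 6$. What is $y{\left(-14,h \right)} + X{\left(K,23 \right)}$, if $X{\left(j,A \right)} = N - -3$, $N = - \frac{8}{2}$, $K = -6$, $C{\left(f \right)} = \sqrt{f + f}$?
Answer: $3$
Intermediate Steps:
$I = \frac{4}{5}$ ($I = - \frac{2 - 6}{5} = \left(- \frac{1}{5}\right) \left(-4\right) = \frac{4}{5} \approx 0.8$)
$C{\left(f \right)} = \sqrt{2} \sqrt{f}$ ($C{\left(f \right)} = \sqrt{2 f} = \sqrt{2} \sqrt{f}$)
$h = \frac{2 \sqrt{10}}{5}$ ($h = \sqrt{2} \sqrt{\frac{4}{5}} = \sqrt{2} \frac{2 \sqrt{5}}{5} = \frac{2 \sqrt{10}}{5} \approx 1.2649$)
$N = -4$ ($N = \left(-8\right) \frac{1}{2} = -4$)
$X{\left(j,A \right)} = -1$ ($X{\left(j,A \right)} = -4 - -3 = -4 + 3 = -1$)
$y{\left(-14,h \right)} + X{\left(K,23 \right)} = 4 - 1 = 3$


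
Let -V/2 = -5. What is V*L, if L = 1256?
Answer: 12560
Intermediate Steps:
V = 10 (V = -2*(-5) = 10)
V*L = 10*1256 = 12560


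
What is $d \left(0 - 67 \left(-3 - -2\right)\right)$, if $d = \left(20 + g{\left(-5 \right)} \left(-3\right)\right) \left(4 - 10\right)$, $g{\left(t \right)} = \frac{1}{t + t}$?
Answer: $- \frac{40803}{5} \approx -8160.6$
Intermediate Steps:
$g{\left(t \right)} = \frac{1}{2 t}$
$d = - \frac{609}{5}$ ($d = \left(20 + \frac{1}{2 \left(-5\right)} \left(-3\right)\right) \left(4 - 10\right) = \left(20 + \frac{1}{2} \left(- \frac{1}{5}\right) \left(-3\right)\right) \left(-6\right) = \left(20 - - \frac{3}{10}\right) \left(-6\right) = \left(20 + \frac{3}{10}\right) \left(-6\right) = \frac{203}{10} \left(-6\right) = - \frac{609}{5} \approx -121.8$)
$d \left(0 - 67 \left(-3 - -2\right)\right) = - \frac{609 \left(0 - 67 \left(-3 - -2\right)\right)}{5} = - \frac{609 \left(0 - 67 \left(-3 + 2\right)\right)}{5} = - \frac{609 \left(0 - -67\right)}{5} = - \frac{609 \left(0 + 67\right)}{5} = \left(- \frac{609}{5}\right) 67 = - \frac{40803}{5}$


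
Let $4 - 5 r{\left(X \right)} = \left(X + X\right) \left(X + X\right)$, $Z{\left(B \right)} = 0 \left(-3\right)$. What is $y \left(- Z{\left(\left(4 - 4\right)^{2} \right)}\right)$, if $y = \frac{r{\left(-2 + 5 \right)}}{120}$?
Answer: $0$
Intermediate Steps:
$Z{\left(B \right)} = 0$
$r{\left(X \right)} = \frac{4}{5} - \frac{4 X^{2}}{5}$ ($r{\left(X \right)} = \frac{4}{5} - \frac{\left(X + X\right) \left(X + X\right)}{5} = \frac{4}{5} - \frac{2 X 2 X}{5} = \frac{4}{5} - \frac{4 X^{2}}{5}$)
$y = - \frac{4}{75}$ ($y = \frac{\frac{4}{5} - \frac{4 \left(-2 + 5\right)^{2}}{5}}{120} = \left(\frac{4}{5} - \frac{4 \cdot 3^{2}}{5}\right) \frac{1}{120} = \left(\frac{4}{5} - \frac{36}{5}\right) \frac{1}{120} = \left(- \frac{32}{5}\right) \frac{1}{120} = - \frac{4}{75} \approx -0.053333$)
$y \left(- Z{\left(\left(4 - 4\right)^{2} \right)}\right) = - \frac{4 \left(\left(-1\right) 0\right)}{75} = \left(- \frac{4}{75}\right) 0 = 0$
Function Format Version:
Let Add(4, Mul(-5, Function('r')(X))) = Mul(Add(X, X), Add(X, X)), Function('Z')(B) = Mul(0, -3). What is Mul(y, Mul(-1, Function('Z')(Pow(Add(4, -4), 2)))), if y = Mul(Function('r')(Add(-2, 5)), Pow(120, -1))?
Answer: 0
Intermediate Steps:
Function('Z')(B) = 0
Function('r')(X) = Add(Rational(4, 5), Mul(Rational(-4, 5), Pow(X, 2))) (Function('r')(X) = Add(Rational(4, 5), Mul(Rational(-1, 5), Mul(Add(X, X), Add(X, X)))) = Add(Rational(4, 5), Mul(Rational(-1, 5), Mul(Mul(2, X), Mul(2, X)))) = Add(Rational(4, 5), Mul(Rational(-1, 5), Mul(4, Pow(X, 2)))) = Add(Rational(4, 5), Mul(Rational(-4, 5), Pow(X, 2))))
y = Rational(-4, 75) (y = Mul(Add(Rational(4, 5), Mul(Rational(-4, 5), Pow(Add(-2, 5), 2))), Pow(120, -1)) = Mul(Add(Rational(4, 5), Mul(Rational(-4, 5), Pow(3, 2))), Rational(1, 120)) = Mul(Add(Rational(4, 5), Mul(Rational(-4, 5), 9)), Rational(1, 120)) = Mul(Add(Rational(4, 5), Rational(-36, 5)), Rational(1, 120)) = Mul(Rational(-32, 5), Rational(1, 120)) = Rational(-4, 75) ≈ -0.053333)
Mul(y, Mul(-1, Function('Z')(Pow(Add(4, -4), 2)))) = Mul(Rational(-4, 75), Mul(-1, 0)) = Mul(Rational(-4, 75), 0) = 0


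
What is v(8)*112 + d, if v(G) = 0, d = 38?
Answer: 38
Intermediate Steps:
v(8)*112 + d = 0*112 + 38 = 0 + 38 = 38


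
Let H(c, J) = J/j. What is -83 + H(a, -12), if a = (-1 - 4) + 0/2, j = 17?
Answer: -1423/17 ≈ -83.706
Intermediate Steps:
a = -5 (a = -5 + 0*(1/2) = -5 + 0 = -5)
H(c, J) = J/17
-83 + H(a, -12) = -83 + (1/17)*(-12) = -83 - 12/17 = -1423/17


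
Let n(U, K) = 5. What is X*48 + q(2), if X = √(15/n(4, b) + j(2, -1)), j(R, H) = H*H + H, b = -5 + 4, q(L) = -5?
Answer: -5 + 48*√3 ≈ 78.138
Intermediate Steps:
b = -1
j(R, H) = H + H² (j(R, H) = H² + H = H + H²)
X = √3 (X = √(15/5 - (1 - 1)) = √(15*(⅕) - 1*0) = √(3 + 0) = √3 ≈ 1.7320)
X*48 + q(2) = √3*48 - 5 = 48*√3 - 5 = -5 + 48*√3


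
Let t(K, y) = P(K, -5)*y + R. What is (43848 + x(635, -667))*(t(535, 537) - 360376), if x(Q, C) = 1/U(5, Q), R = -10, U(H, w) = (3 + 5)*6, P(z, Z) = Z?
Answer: -764157349055/48 ≈ -1.5920e+10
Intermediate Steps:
U(H, w) = 48 (U(H, w) = 8*6 = 48)
x(Q, C) = 1/48
t(K, y) = -10 - 5*y (t(K, y) = -5*y - 10 = -10 - 5*y)
(43848 + x(635, -667))*(t(535, 537) - 360376) = (43848 + 1/48)*((-10 - 5*537) - 360376) = 2104705*((-10 - 2685) - 360376)/48 = 2104705*(-2695 - 360376)/48 = (2104705/48)*(-363071) = -764157349055/48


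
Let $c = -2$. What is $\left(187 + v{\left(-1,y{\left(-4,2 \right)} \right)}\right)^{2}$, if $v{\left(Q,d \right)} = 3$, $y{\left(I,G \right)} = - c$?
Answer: $36100$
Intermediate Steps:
$y{\left(I,G \right)} = 2$ ($y{\left(I,G \right)} = \left(-1\right) \left(-2\right) = 2$)
$\left(187 + v{\left(-1,y{\left(-4,2 \right)} \right)}\right)^{2} = \left(187 + 3\right)^{2} = 190^{2} = 36100$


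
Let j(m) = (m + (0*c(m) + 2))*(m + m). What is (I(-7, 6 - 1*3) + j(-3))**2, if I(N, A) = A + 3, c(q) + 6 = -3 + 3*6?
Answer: 144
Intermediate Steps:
c(q) = 9 (c(q) = -6 + (-3 + 3*6) = -6 + (-3 + 18) = -6 + 15 = 9)
I(N, A) = 3 + A
j(m) = 2*m*(2 + m) (j(m) = (m + (0*9 + 2))*(m + m) = (m + (0 + 2))*(2*m) = (m + 2)*(2*m) = (2 + m)*(2*m) = 2*m*(2 + m))
(I(-7, 6 - 1*3) + j(-3))**2 = ((3 + (6 - 1*3)) + 2*(-3)*(2 - 3))**2 = ((3 + (6 - 3)) + 2*(-3)*(-1))**2 = ((3 + 3) + 6)**2 = (6 + 6)**2 = 12**2 = 144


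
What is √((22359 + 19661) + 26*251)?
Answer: 3*√5394 ≈ 220.33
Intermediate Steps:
√((22359 + 19661) + 26*251) = √(42020 + 6526) = √48546 = 3*√5394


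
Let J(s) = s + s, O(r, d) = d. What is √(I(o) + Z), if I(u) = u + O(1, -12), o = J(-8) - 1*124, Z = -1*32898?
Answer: 5*I*√1322 ≈ 181.8*I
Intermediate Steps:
J(s) = 2*s
Z = -32898
o = -140 (o = 2*(-8) - 1*124 = -16 - 124 = -140)
I(u) = -12 + u (I(u) = u - 12 = -12 + u)
√(I(o) + Z) = √((-12 - 140) - 32898) = √(-152 - 32898) = √(-33050) = 5*I*√1322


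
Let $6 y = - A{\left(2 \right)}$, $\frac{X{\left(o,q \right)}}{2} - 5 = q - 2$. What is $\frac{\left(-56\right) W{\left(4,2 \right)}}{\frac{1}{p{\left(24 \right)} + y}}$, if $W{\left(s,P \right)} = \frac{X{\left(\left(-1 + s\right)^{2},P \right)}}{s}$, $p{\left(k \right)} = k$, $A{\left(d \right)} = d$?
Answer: $- \frac{9940}{3} \approx -3313.3$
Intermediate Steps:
$X{\left(o,q \right)} = 6 + 2 q$ ($X{\left(o,q \right)} = 10 + 2 \left(q - 2\right) = 10 + 2 \left(-2 + q\right) = 10 + \left(-4 + 2 q\right) = 6 + 2 q$)
$W{\left(s,P \right)} = \frac{6 + 2 P}{s}$
$y = - \frac{1}{3}$ ($y = \frac{\left(-1\right) 2}{6} = \frac{1}{6} \left(-2\right) = - \frac{1}{3} \approx -0.33333$)
$\frac{\left(-56\right) W{\left(4,2 \right)}}{\frac{1}{p{\left(24 \right)} + y}} = \frac{\left(-56\right) \frac{2 \left(3 + 2\right)}{4}}{\frac{1}{24 - \frac{1}{3}}} = \frac{\left(-56\right) 2 \cdot \frac{1}{4} \cdot 5}{\frac{1}{\frac{71}{3}}} = \frac{\left(-56\right) \frac{5}{2}}{\frac{3}{71}} = \left(-140\right) \frac{71}{3} = - \frac{9940}{3}$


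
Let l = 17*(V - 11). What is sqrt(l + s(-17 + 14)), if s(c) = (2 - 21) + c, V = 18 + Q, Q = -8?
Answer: I*sqrt(39) ≈ 6.245*I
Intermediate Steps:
V = 10 (V = 18 - 8 = 10)
s(c) = -19 + c
l = -17 (l = 17*(10 - 11) = 17*(-1) = -17)
sqrt(l + s(-17 + 14)) = sqrt(-17 + (-19 + (-17 + 14))) = sqrt(-17 + (-19 - 3)) = sqrt(-17 - 22) = sqrt(-39) = I*sqrt(39)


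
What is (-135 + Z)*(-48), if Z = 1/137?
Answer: 887712/137 ≈ 6479.6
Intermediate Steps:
Z = 1/137 ≈ 0.0072993
(-135 + Z)*(-48) = (-135 + 1/137)*(-48) = -18494/137*(-48) = 887712/137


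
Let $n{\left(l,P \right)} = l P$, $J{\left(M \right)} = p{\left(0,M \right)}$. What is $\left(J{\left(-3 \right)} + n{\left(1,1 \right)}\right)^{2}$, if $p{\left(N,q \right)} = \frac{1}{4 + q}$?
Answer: $4$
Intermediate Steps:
$J{\left(M \right)} = \frac{1}{4 + M}$
$n{\left(l,P \right)} = P l$
$\left(J{\left(-3 \right)} + n{\left(1,1 \right)}\right)^{2} = \left(\frac{1}{4 - 3} + 1 \cdot 1\right)^{2} = \left(1^{-1} + 1\right)^{2} = \left(1 + 1\right)^{2} = 2^{2} = 4$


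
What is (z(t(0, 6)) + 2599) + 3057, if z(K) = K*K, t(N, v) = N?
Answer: 5656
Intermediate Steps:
z(K) = K²
(z(t(0, 6)) + 2599) + 3057 = (0² + 2599) + 3057 = (0 + 2599) + 3057 = 2599 + 3057 = 5656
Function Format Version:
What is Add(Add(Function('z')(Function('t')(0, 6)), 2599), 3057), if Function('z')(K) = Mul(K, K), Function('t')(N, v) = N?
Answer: 5656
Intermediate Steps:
Function('z')(K) = Pow(K, 2)
Add(Add(Function('z')(Function('t')(0, 6)), 2599), 3057) = Add(Add(Pow(0, 2), 2599), 3057) = Add(Add(0, 2599), 3057) = Add(2599, 3057) = 5656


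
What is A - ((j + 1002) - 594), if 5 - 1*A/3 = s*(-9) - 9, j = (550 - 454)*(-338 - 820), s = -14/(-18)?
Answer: 110823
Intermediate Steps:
s = 7/9 (s = -14*(-1/18) = 7/9 ≈ 0.77778)
j = -111168 (j = 96*(-1158) = -111168)
A = 63 (A = 15 - 3*((7/9)*(-9) - 9) = 15 - 3*(-7 - 9) = 15 - 3*(-16) = 15 + 48 = 63)
A - ((j + 1002) - 594) = 63 - ((-111168 + 1002) - 594) = 63 - (-110166 - 594) = 63 - 1*(-110760) = 63 + 110760 = 110823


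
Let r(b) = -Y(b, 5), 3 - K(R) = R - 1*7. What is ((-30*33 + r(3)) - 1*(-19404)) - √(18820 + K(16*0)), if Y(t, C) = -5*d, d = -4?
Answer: 18394 - √18830 ≈ 18257.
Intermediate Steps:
Y(t, C) = 20 (Y(t, C) = -5*(-4) = 20)
K(R) = 10 - R (K(R) = 3 - (R - 1*7) = 3 - (R - 7) = 3 - (-7 + R) = 3 + (7 - R) = 10 - R)
r(b) = -20 (r(b) = -1*20 = -20)
((-30*33 + r(3)) - 1*(-19404)) - √(18820 + K(16*0)) = ((-30*33 - 20) - 1*(-19404)) - √(18820 + (10 - 16*0)) = ((-990 - 20) + 19404) - √(18820 + (10 - 1*0)) = (-1010 + 19404) - √(18820 + (10 + 0)) = 18394 - √(18820 + 10) = 18394 - √18830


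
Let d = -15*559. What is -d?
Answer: 8385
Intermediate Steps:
d = -8385
-d = -1*(-8385) = 8385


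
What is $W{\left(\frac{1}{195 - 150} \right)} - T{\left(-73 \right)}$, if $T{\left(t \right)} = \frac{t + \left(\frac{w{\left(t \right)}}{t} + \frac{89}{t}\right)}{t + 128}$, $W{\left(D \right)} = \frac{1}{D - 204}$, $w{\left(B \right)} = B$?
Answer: $\frac{9776216}{7370737} \approx 1.3264$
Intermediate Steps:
$W{\left(D \right)} = \frac{1}{-204 + D}$
$T{\left(t \right)} = \frac{1 + t + \frac{89}{t}}{128 + t}$ ($T{\left(t \right)} = \frac{t + \left(\frac{t}{t} + \frac{89}{t}\right)}{t + 128} = \frac{t + \left(1 + \frac{89}{t}\right)}{128 + t} = \frac{1 + t + \frac{89}{t}}{128 + t}$)
$W{\left(\frac{1}{195 - 150} \right)} - T{\left(-73 \right)} = \frac{1}{-204 + \frac{1}{195 - 150}} - \frac{89 - 73 + \left(-73\right)^{2}}{\left(-73\right) \left(128 - 73\right)} = \frac{1}{-204 + \frac{1}{45}} - - \frac{89 - 73 + 5329}{73 \cdot 55} = \frac{1}{-204 + \frac{1}{45}} - \left(- \frac{1}{73}\right) \frac{1}{55} \cdot 5345 = \frac{1}{- \frac{9179}{45}} - - \frac{1069}{803} = - \frac{45}{9179} + \frac{1069}{803} = \frac{9776216}{7370737}$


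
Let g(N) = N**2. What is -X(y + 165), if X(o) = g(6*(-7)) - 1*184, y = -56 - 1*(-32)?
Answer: -1580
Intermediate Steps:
y = -24 (y = -56 + 32 = -24)
X(o) = 1580 (X(o) = (6*(-7))**2 - 1*184 = (-42)**2 - 184 = 1764 - 184 = 1580)
-X(y + 165) = -1*1580 = -1580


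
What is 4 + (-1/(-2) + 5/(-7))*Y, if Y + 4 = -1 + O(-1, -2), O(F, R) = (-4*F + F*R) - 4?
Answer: 65/14 ≈ 4.6429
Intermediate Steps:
O(F, R) = -4 - 4*F + F*R
Y = -3 (Y = -4 + (-1 + (-4 - 4*(-1) - 1*(-2))) = -4 + (-1 + (-4 + 4 + 2)) = -4 + (-1 + 2) = -4 + 1 = -3)
4 + (-1/(-2) + 5/(-7))*Y = 4 + (-1/(-2) + 5/(-7))*(-3) = 4 + (-1*(-½) + 5*(-⅐))*(-3) = 4 + (½ - 5/7)*(-3) = 4 - 3/14*(-3) = 4 + 9/14 = 65/14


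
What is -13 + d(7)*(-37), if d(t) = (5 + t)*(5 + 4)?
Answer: -4009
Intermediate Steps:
d(t) = 45 + 9*t (d(t) = (5 + t)*9 = 45 + 9*t)
-13 + d(7)*(-37) = -13 + (45 + 9*7)*(-37) = -13 + (45 + 63)*(-37) = -13 + 108*(-37) = -13 - 3996 = -4009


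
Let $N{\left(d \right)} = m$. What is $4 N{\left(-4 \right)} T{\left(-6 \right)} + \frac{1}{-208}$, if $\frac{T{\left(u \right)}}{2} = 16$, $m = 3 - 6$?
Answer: $- \frac{79873}{208} \approx -384.0$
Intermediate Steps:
$m = -3$ ($m = 3 - 6 = -3$)
$T{\left(u \right)} = 32$ ($T{\left(u \right)} = 2 \cdot 16 = 32$)
$N{\left(d \right)} = -3$
$4 N{\left(-4 \right)} T{\left(-6 \right)} + \frac{1}{-208} = 4 \left(-3\right) 32 + \frac{1}{-208} = \left(-12\right) 32 - \frac{1}{208} = -384 - \frac{1}{208} = - \frac{79873}{208}$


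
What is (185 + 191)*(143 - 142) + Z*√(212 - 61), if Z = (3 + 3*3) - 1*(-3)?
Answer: 376 + 15*√151 ≈ 560.32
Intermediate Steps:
Z = 15 (Z = (3 + 9) + 3 = 12 + 3 = 15)
(185 + 191)*(143 - 142) + Z*√(212 - 61) = (185 + 191)*(143 - 142) + 15*√(212 - 61) = 376*1 + 15*√151 = 376 + 15*√151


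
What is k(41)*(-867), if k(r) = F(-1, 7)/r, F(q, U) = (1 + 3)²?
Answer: -13872/41 ≈ -338.34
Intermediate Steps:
F(q, U) = 16 (F(q, U) = 4² = 16)
k(r) = 16/r
k(41)*(-867) = (16/41)*(-867) = -13872/41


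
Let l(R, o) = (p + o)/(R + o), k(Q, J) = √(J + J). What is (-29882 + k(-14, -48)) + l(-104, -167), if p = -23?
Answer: -8097832/271 + 4*I*√6 ≈ -29881.0 + 9.798*I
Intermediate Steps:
k(Q, J) = √2*√J (k(Q, J) = √(2*J) = √2*√J)
l(R, o) = (-23 + o)/(R + o)
(-29882 + k(-14, -48)) + l(-104, -167) = (-29882 + √2*√(-48)) + (-23 - 167)/(-104 - 167) = (-29882 + √2*(4*I*√3)) - 190/(-271) = (-29882 + 4*I*√6) - 1/271*(-190) = (-29882 + 4*I*√6) + 190/271 = -8097832/271 + 4*I*√6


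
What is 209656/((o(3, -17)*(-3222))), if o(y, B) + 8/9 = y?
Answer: -104828/3401 ≈ -30.823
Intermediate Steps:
o(y, B) = -8/9 + y
209656/((o(3, -17)*(-3222))) = 209656/(((-8/9 + 3)*(-3222))) = 209656/(((19/9)*(-3222))) = 209656/(-6802) = 209656*(-1/6802) = -104828/3401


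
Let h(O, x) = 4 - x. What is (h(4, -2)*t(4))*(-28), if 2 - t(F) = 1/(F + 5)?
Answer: -952/3 ≈ -317.33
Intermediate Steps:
t(F) = 2 - 1/(5 + F) (t(F) = 2 - 1/(F + 5) = 2 - 1/(5 + F))
(h(4, -2)*t(4))*(-28) = ((4 - 1*(-2))*((9 + 2*4)/(5 + 4)))*(-28) = ((4 + 2)*((9 + 8)/9))*(-28) = (6*((⅑)*17))*(-28) = (6*(17/9))*(-28) = (34/3)*(-28) = -952/3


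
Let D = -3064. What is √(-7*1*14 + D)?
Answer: I*√3162 ≈ 56.232*I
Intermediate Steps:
√(-7*1*14 + D) = √(-7*1*14 - 3064) = √(-7*14 - 3064) = √(-98 - 3064) = √(-3162) = I*√3162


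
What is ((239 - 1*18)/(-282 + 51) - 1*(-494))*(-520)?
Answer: -59224360/231 ≈ -2.5638e+5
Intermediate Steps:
((239 - 1*18)/(-282 + 51) - 1*(-494))*(-520) = ((239 - 18)/(-231) + 494)*(-520) = (221*(-1/231) + 494)*(-520) = (-221/231 + 494)*(-520) = (113893/231)*(-520) = -59224360/231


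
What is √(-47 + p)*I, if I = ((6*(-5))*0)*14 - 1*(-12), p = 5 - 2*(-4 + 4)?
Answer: 12*I*√42 ≈ 77.769*I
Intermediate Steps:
p = 5 (p = 5 - 2*0 = 5 + 0 = 5)
I = 12 (I = -30*0*14 + 12 = 0*14 + 12 = 0 + 12 = 12)
√(-47 + p)*I = √(-47 + 5)*12 = √(-42)*12 = (I*√42)*12 = 12*I*√42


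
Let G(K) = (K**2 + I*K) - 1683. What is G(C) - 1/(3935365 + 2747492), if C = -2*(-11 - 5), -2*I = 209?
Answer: -26751476572/6682857 ≈ -4003.0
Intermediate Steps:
I = -209/2 (I = -1/2*209 = -209/2 ≈ -104.50)
C = 32 (C = -2*(-16) = 32)
G(K) = -1683 + K**2 - 209*K/2 (G(K) = (K**2 - 209*K/2) - 1683 = -1683 + K**2 - 209*K/2)
G(C) - 1/(3935365 + 2747492) = (-1683 + 32**2 - 209/2*32) - 1/(3935365 + 2747492) = (-1683 + 1024 - 3344) - 1/6682857 = -4003 - 1*1/6682857 = -4003 - 1/6682857 = -26751476572/6682857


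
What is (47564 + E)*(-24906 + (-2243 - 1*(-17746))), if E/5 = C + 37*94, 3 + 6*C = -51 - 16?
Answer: -1830641861/3 ≈ -6.1021e+8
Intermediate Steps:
C = -35/3 (C = -½ + (-51 - 16)/6 = -½ + (⅙)*(-67) = -½ - 67/6 = -35/3 ≈ -11.667)
E = 51995/3 (E = 5*(-35/3 + 37*94) = 5*(-35/3 + 3478) = 5*(10399/3) = 51995/3 ≈ 17332.)
(47564 + E)*(-24906 + (-2243 - 1*(-17746))) = (47564 + 51995/3)*(-24906 + (-2243 - 1*(-17746))) = 194687*(-24906 + (-2243 + 17746))/3 = 194687*(-24906 + 15503)/3 = (194687/3)*(-9403) = -1830641861/3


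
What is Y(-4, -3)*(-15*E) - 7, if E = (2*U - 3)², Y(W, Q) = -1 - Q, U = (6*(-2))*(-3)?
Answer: -142837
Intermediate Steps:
U = 36 (U = -12*(-3) = 36)
E = 4761 (E = (2*36 - 3)² = (72 - 3)² = 69² = 4761)
Y(-4, -3)*(-15*E) - 7 = (-1 - 1*(-3))*(-15*4761) - 7 = (-1 + 3)*(-71415) - 7 = 2*(-71415) - 7 = -142830 - 7 = -142837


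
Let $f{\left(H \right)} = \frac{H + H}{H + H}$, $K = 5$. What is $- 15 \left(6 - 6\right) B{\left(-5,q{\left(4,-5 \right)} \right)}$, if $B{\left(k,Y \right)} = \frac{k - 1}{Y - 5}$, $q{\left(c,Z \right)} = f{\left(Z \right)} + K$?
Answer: $0$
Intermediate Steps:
$f{\left(H \right)} = 1$ ($f{\left(H \right)} = \frac{2 H}{2 H} = 2 H \frac{1}{2 H} = 1$)
$q{\left(c,Z \right)} = 6$ ($q{\left(c,Z \right)} = 1 + 5 = 6$)
$B{\left(k,Y \right)} = \frac{-1 + k}{-5 + Y}$
$- 15 \left(6 - 6\right) B{\left(-5,q{\left(4,-5 \right)} \right)} = - 15 \left(6 - 6\right) \frac{-1 - 5}{-5 + 6} = \left(-15\right) 0 \cdot 1^{-1} \left(-6\right) = 0 \cdot 1 \left(-6\right) = 0 \left(-6\right) = 0$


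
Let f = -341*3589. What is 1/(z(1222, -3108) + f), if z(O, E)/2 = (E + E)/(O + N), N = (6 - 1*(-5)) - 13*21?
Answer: -20/24477239 ≈ -8.1709e-7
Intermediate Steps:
N = -262 (N = (6 + 5) - 273 = 11 - 273 = -262)
f = -1223849
z(O, E) = 4*E/(-262 + O) (z(O, E) = 2*((E + E)/(O - 262)) = 2*((2*E)/(-262 + O)) = 2*(2*E/(-262 + O)) = 4*E/(-262 + O))
1/(z(1222, -3108) + f) = 1/(4*(-3108)/(-262 + 1222) - 1223849) = 1/(4*(-3108)/960 - 1223849) = 1/(4*(-3108)*(1/960) - 1223849) = 1/(-259/20 - 1223849) = 1/(-24477239/20) = -20/24477239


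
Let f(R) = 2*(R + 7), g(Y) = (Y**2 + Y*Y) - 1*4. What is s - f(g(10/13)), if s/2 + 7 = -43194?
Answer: -14603352/169 ≈ -86410.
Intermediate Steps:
s = -86402 (s = -14 + 2*(-43194) = -14 - 86388 = -86402)
g(Y) = -4 + 2*Y**2 (g(Y) = (Y**2 + Y**2) - 4 = 2*Y**2 - 4 = -4 + 2*Y**2)
f(R) = 14 + 2*R (f(R) = 2*(7 + R) = 14 + 2*R)
s - f(g(10/13)) = -86402 - (14 + 2*(-4 + 2*(10/13)**2)) = -86402 - (14 + 2*(-4 + 2*(100/169))) = -86402 - (14 + 2*(-4 + 200/169)) = -86402 - (14 + 2*(-476/169)) = -86402 - (14 - 952/169) = -86402 - 1*1414/169 = -86402 - 1414/169 = -14603352/169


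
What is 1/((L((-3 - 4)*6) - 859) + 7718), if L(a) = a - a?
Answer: 1/6859 ≈ 0.00014579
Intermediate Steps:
L(a) = 0
1/((L((-3 - 4)*6) - 859) + 7718) = 1/((0 - 859) + 7718) = 1/(-859 + 7718) = 1/6859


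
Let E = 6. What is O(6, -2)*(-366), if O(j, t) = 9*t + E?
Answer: 4392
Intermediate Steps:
O(j, t) = 6 + 9*t (O(j, t) = 9*t + 6 = 6 + 9*t)
O(6, -2)*(-366) = (6 + 9*(-2))*(-366) = (6 - 18)*(-366) = -12*(-366) = 4392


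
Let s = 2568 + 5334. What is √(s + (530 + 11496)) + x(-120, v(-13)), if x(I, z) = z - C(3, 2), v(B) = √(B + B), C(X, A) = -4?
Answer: 4 + 2*√4982 + I*√26 ≈ 145.17 + 5.099*I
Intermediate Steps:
s = 7902
v(B) = √2*√B (v(B) = √(2*B) = √2*√B)
x(I, z) = 4 + z (x(I, z) = z - 1*(-4) = z + 4 = 4 + z)
√(s + (530 + 11496)) + x(-120, v(-13)) = √(7902 + (530 + 11496)) + (4 + √2*√(-13)) = √(7902 + 12026) + (4 + √2*(I*√13)) = √19928 + (4 + I*√26) = 2*√4982 + (4 + I*√26) = 4 + 2*√4982 + I*√26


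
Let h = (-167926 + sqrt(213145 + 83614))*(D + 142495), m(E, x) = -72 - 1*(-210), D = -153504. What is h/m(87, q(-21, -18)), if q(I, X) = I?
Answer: 924348667/69 - 11009*sqrt(296759)/138 ≈ 1.3353e+7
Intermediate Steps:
m(E, x) = 138 (m(E, x) = -72 + 210 = 138)
h = 1848697334 - 11009*sqrt(296759) (h = (-167926 + sqrt(213145 + 83614))*(-153504 + 142495) = (-167926 + sqrt(296759))*(-11009) = 1848697334 - 11009*sqrt(296759) ≈ 1.8427e+9)
h/m(87, q(-21, -18)) = (1848697334 - 11009*sqrt(296759))/138 = (1848697334 - 11009*sqrt(296759))*(1/138) = 924348667/69 - 11009*sqrt(296759)/138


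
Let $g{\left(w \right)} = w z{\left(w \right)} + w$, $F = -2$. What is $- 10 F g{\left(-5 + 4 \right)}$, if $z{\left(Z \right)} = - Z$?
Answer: $-40$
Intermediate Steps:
$g{\left(w \right)} = w - w^{2}$ ($g{\left(w \right)} = w \left(- w\right) + w = - w^{2} + w = w - w^{2}$)
$- 10 F g{\left(-5 + 4 \right)} = \left(-10\right) \left(-2\right) \left(-5 + 4\right) \left(1 - \left(-5 + 4\right)\right) = 20 \left(- (1 - -1)\right) = 20 \left(- (1 + 1)\right) = 20 \left(\left(-1\right) 2\right) = 20 \left(-2\right) = -40$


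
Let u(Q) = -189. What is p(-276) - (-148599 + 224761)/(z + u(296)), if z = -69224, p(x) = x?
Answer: -19081826/69413 ≈ -274.90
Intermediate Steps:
p(-276) - (-148599 + 224761)/(z + u(296)) = -276 - (-148599 + 224761)/(-69224 - 189) = -276 - 76162/(-69413) = -276 - 76162*(-1)/69413 = -276 - 1*(-76162/69413) = -276 + 76162/69413 = -19081826/69413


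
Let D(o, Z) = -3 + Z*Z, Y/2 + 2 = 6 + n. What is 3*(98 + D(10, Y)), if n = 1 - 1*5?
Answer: 285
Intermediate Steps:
n = -4 (n = 1 - 5 = -4)
Y = 0 (Y = -4 + 2*(6 - 4) = -4 + 2*2 = -4 + 4 = 0)
D(o, Z) = -3 + Z²
3*(98 + D(10, Y)) = 3*(98 + (-3 + 0²)) = 3*(98 + (-3 + 0)) = 3*(98 - 3) = 3*95 = 285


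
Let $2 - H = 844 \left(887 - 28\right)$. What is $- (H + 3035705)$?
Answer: $-2310711$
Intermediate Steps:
$H = -724994$ ($H = 2 - 844 \left(887 - 28\right) = 2 - 844 \cdot 859 = 2 - 724996 = -724994$)
$- (H + 3035705) = - (-724994 + 3035705) = \left(-1\right) 2310711 = -2310711$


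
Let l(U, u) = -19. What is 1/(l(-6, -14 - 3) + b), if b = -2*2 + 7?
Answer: -1/16 ≈ -0.062500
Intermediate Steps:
b = 3 (b = -4 + 7 = 3)
1/(l(-6, -14 - 3) + b) = 1/(-19 + 3) = 1/(-16) = -1/16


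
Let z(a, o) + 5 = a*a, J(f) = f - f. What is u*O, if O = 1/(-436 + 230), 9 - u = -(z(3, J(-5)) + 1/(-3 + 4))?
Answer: -7/103 ≈ -0.067961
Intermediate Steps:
J(f) = 0
z(a, o) = -5 + a**2 (z(a, o) = -5 + a*a = -5 + a**2)
u = 14 (u = 9 - (-1)*((-5 + 3**2) + 1/(-3 + 4)) = 9 - (-1)*((-5 + 9) + 1/1) = 9 - (-1)*(4 + 1) = 9 - (-1)*5 = 9 - 1*(-5) = 9 + 5 = 14)
O = -1/206 (O = 1/(-206) = -1/206 ≈ -0.0048544)
u*O = 14*(-1/206) = -7/103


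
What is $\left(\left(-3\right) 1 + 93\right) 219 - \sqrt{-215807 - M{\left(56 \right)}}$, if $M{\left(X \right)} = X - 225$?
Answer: $19710 - i \sqrt{215638} \approx 19710.0 - 464.37 i$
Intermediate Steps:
$M{\left(X \right)} = -225 + X$
$\left(\left(-3\right) 1 + 93\right) 219 - \sqrt{-215807 - M{\left(56 \right)}} = \left(\left(-3\right) 1 + 93\right) 219 - \sqrt{-215807 - \left(-225 + 56\right)} = \left(-3 + 93\right) 219 - \sqrt{-215807 - -169} = 90 \cdot 219 - \sqrt{-215807 + 169} = 19710 - \sqrt{-215638} = 19710 - i \sqrt{215638}$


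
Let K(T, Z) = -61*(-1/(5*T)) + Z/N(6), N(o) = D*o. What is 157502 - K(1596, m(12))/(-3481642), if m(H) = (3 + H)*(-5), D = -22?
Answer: 24067765230910033/152809267380 ≈ 1.5750e+5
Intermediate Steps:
N(o) = -22*o
m(H) = -15 - 5*H
K(T, Z) = -Z/132 + 61/(5*T) (K(T, Z) = -61*(-1/(5*T)) + Z/((-22*6)) = -61*(-1/(5*T)) + Z/(-132) = -(-61)/(5*T) + Z*(-1/132) = 61/(5*T) - Z/132 = -Z/132 + 61/(5*T))
157502 - K(1596, m(12))/(-3481642) = 157502 - (-(-15 - 5*12)/132 + (61/5)/1596)/(-3481642) = 157502 - (-(-15 - 60)/132 + (61/5)*(1/1596))*(-1)/3481642 = 157502 - (-1/132*(-75) + 61/7980)*(-1)/3481642 = 157502 - (25/44 + 61/7980)*(-1)/3481642 = 157502 - 25273*(-1)/(43890*3481642) = 157502 - 1*(-25273/152809267380) = 157502 + 25273/152809267380 = 24067765230910033/152809267380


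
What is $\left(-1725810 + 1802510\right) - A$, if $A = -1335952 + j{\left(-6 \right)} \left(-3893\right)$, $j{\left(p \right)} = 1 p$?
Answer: $1389294$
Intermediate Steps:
$j{\left(p \right)} = p$
$A = -1312594$ ($A = -1335952 - -23358 = -1335952 + 23358 = -1312594$)
$\left(-1725810 + 1802510\right) - A = \left(-1725810 + 1802510\right) - -1312594 = 76700 + 1312594 = 1389294$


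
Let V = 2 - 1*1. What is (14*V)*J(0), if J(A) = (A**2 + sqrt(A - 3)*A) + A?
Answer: 0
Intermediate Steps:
J(A) = A + A**2 + A*sqrt(-3 + A) (J(A) = (A**2 + sqrt(-3 + A)*A) + A = (A**2 + A*sqrt(-3 + A)) + A = A + A**2 + A*sqrt(-3 + A))
V = 1 (V = 2 - 1 = 1)
(14*V)*J(0) = (14*1)*(0*(1 + 0 + sqrt(-3 + 0))) = 14*(0*(1 + 0 + sqrt(-3))) = 14*(0*(1 + 0 + I*sqrt(3))) = 14*(0*(1 + I*sqrt(3))) = 14*0 = 0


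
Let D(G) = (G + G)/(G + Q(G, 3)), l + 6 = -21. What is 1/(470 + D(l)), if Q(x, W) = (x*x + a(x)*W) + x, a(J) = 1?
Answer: 113/53101 ≈ 0.0021280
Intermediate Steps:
l = -27 (l = -6 - 21 = -27)
Q(x, W) = W + x + x² (Q(x, W) = (x*x + 1*W) + x = (x² + W) + x = (W + x²) + x = W + x + x²)
D(G) = 2*G/(3 + G² + 2*G) (D(G) = (G + G)/(G + (3 + G + G²)) = (2*G)/(3 + G² + 2*G) = 2*G/(3 + G² + 2*G))
1/(470 + D(l)) = 1/(470 + 2*(-27)/(3 + (-27)² + 2*(-27))) = 1/(470 + 2*(-27)/(3 + 729 - 54)) = 1/(470 + 2*(-27)/678) = 1/(470 + 2*(-27)*(1/678)) = 1/(470 - 9/113) = 1/(53101/113) = 113/53101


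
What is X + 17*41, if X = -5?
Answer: 692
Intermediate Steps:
X + 17*41 = -5 + 17*41 = -5 + 697 = 692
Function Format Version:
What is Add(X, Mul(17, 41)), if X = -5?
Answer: 692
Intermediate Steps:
Add(X, Mul(17, 41)) = Add(-5, Mul(17, 41)) = Add(-5, 697) = 692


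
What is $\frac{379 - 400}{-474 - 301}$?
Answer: $\frac{21}{775} \approx 0.027097$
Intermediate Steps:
$\frac{379 - 400}{-474 - 301} = - \frac{21}{-775} = \left(-21\right) \left(- \frac{1}{775}\right) = \frac{21}{775}$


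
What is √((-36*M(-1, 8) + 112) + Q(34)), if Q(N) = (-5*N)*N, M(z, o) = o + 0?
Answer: 2*I*√1489 ≈ 77.175*I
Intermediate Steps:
M(z, o) = o
Q(N) = -5*N²
√((-36*M(-1, 8) + 112) + Q(34)) = √((-36*8 + 112) - 5*34²) = √((-288 + 112) - 5*1156) = √(-176 - 5780) = √(-5956) = 2*I*√1489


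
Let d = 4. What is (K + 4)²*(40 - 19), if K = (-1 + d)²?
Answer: 3549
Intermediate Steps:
K = 9 (K = (-1 + 4)² = 3² = 9)
(K + 4)²*(40 - 19) = (9 + 4)²*(40 - 19) = 13²*21 = 169*21 = 3549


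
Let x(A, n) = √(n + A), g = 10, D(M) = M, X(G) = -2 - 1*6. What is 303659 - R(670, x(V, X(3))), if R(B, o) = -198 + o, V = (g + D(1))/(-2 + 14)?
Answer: 303857 - I*√255/6 ≈ 3.0386e+5 - 2.6615*I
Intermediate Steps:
X(G) = -8 (X(G) = -2 - 6 = -8)
V = 11/12 (V = (10 + 1)/(-2 + 14) = 11/12 ≈ 0.91667)
x(A, n) = √(A + n)
303659 - R(670, x(V, X(3))) = 303659 - (-198 + √(11/12 - 8)) = 303659 - (-198 + √(-85/12)) = 303659 - (-198 + I*√255/6) = 303659 + (198 - I*√255/6) = 303857 - I*√255/6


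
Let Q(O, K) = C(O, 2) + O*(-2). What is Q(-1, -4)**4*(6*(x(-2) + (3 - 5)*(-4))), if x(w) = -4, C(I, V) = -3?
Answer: 24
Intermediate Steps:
Q(O, K) = -3 - 2*O (Q(O, K) = -3 + O*(-2) = -3 - 2*O)
Q(-1, -4)**4*(6*(x(-2) + (3 - 5)*(-4))) = (-3 - 2*(-1))**4*(6*(-4 + (3 - 5)*(-4))) = (-3 + 2)**4*(6*(-4 - 2*(-4))) = (-1)**4*(6*(-4 + 8)) = 1*(6*4) = 1*24 = 24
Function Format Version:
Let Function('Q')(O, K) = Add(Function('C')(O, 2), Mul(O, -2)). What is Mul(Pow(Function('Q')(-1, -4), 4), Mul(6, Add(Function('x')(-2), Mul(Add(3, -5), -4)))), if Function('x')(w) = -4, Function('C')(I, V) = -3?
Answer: 24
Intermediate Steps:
Function('Q')(O, K) = Add(-3, Mul(-2, O)) (Function('Q')(O, K) = Add(-3, Mul(O, -2)) = Add(-3, Mul(-2, O)))
Mul(Pow(Function('Q')(-1, -4), 4), Mul(6, Add(Function('x')(-2), Mul(Add(3, -5), -4)))) = Mul(Pow(Add(-3, Mul(-2, -1)), 4), Mul(6, Add(-4, Mul(Add(3, -5), -4)))) = Mul(Pow(Add(-3, 2), 4), Mul(6, Add(-4, Mul(-2, -4)))) = Mul(Pow(-1, 4), Mul(6, Add(-4, 8))) = Mul(1, Mul(6, 4)) = Mul(1, 24) = 24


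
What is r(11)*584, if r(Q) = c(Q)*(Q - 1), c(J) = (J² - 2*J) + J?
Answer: 642400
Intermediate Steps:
c(J) = J² - J
r(Q) = Q*(-1 + Q)² (r(Q) = (Q*(-1 + Q))*(Q - 1) = (Q*(-1 + Q))*(-1 + Q) = Q*(-1 + Q)²)
r(11)*584 = (11*(-1 + 11)²)*584 = (11*10²)*584 = (11*100)*584 = 1100*584 = 642400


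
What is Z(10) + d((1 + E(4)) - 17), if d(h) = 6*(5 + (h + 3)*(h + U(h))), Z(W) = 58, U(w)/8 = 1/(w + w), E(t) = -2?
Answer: 1728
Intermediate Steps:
U(w) = 4/w (U(w) = 8/(w + w) = 8/((2*w)) = 8*(1/(2*w)) = 4/w)
d(h) = 30 + 6*(3 + h)*(h + 4/h) (d(h) = 6*(5 + (h + 3)*(h + 4/h)) = 6*(5 + (3 + h)*(h + 4/h)) = 30 + 6*(3 + h)*(h + 4/h))
Z(10) + d((1 + E(4)) - 17) = 58 + (54 + 6*((1 - 2) - 17)**2 + 18*((1 - 2) - 17) + 72/((1 - 2) - 17)) = 58 + (54 + 6*(-1 - 17)**2 + 18*(-1 - 17) + 72/(-1 - 17)) = 58 + (54 + 6*(-18)**2 + 18*(-18) + 72/(-18)) = 58 + (54 + 6*324 - 324 + 72*(-1/18)) = 58 + (54 + 1944 - 324 - 4) = 58 + 1670 = 1728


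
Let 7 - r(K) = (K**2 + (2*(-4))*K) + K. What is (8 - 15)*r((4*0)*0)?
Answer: -49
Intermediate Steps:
r(K) = 7 - K**2 + 7*K (r(K) = 7 - ((K**2 + (2*(-4))*K) + K) = 7 - ((K**2 - 8*K) + K) = 7 - (K**2 - 7*K) = 7 + (-K**2 + 7*K) = 7 - K**2 + 7*K)
(8 - 15)*r((4*0)*0) = (8 - 15)*(7 - ((4*0)*0)**2 + 7*((4*0)*0)) = -7*(7 - (0*0)**2 + 7*(0*0)) = -7*(7 - 1*0**2 + 7*0) = -7*(7 - 1*0 + 0) = -7*(7 + 0 + 0) = -7*7 = -49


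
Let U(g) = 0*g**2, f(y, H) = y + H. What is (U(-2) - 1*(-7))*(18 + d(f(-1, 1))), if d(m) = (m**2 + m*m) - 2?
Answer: 112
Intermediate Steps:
f(y, H) = H + y
d(m) = -2 + 2*m**2 (d(m) = (m**2 + m**2) - 2 = 2*m**2 - 2 = -2 + 2*m**2)
U(g) = 0
(U(-2) - 1*(-7))*(18 + d(f(-1, 1))) = (0 - 1*(-7))*(18 + (-2 + 2*(1 - 1)**2)) = (0 + 7)*(18 + (-2 + 2*0**2)) = 7*(18 + (-2 + 2*0)) = 7*(18 + (-2 + 0)) = 7*(18 - 2) = 7*16 = 112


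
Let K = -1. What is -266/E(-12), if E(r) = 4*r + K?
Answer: 38/7 ≈ 5.4286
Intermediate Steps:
E(r) = -1 + 4*r (E(r) = 4*r - 1 = -1 + 4*r)
-266/E(-12) = -266/(-1 + 4*(-12)) = -266/(-1 - 48) = -266/(-49) = -266*(-1/49) = 38/7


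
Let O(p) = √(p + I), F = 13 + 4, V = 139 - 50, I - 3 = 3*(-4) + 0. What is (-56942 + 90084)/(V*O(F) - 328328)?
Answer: -1360180822/13474901527 - 1474819*√2/26949803054 ≈ -0.10102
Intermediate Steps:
I = -9 (I = 3 + (3*(-4) + 0) = 3 + (-12 + 0) = 3 - 12 = -9)
V = 89
F = 17
O(p) = √(-9 + p) (O(p) = √(p - 9) = √(-9 + p))
(-56942 + 90084)/(V*O(F) - 328328) = (-56942 + 90084)/(89*√(-9 + 17) - 328328) = 33142/(89*√8 - 328328) = 33142/(89*(2*√2) - 328328) = 33142/(178*√2 - 328328) = 33142/(-328328 + 178*√2)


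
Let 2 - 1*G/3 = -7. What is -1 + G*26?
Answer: 701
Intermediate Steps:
G = 27 (G = 6 - 3*(-7) = 6 + 21 = 27)
-1 + G*26 = -1 + 27*26 = -1 + 702 = 701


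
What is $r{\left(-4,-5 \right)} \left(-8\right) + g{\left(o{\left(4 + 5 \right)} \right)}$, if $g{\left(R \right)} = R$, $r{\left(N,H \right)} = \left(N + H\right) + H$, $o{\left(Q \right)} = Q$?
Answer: $121$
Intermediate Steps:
$r{\left(N,H \right)} = N + 2 H$ ($r{\left(N,H \right)} = \left(H + N\right) + H = N + 2 H$)
$r{\left(-4,-5 \right)} \left(-8\right) + g{\left(o{\left(4 + 5 \right)} \right)} = \left(-4 + 2 \left(-5\right)\right) \left(-8\right) + \left(4 + 5\right) = \left(-4 - 10\right) \left(-8\right) + 9 = \left(-14\right) \left(-8\right) + 9 = 112 + 9 = 121$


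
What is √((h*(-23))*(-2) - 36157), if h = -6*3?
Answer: I*√36985 ≈ 192.31*I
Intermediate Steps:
h = -18
√((h*(-23))*(-2) - 36157) = √(-18*(-23)*(-2) - 36157) = √(414*(-2) - 36157) = √(-828 - 36157) = √(-36985) = I*√36985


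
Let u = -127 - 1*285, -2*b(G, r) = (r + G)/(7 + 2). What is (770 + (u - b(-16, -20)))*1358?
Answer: 483448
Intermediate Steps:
b(G, r) = -G/18 - r/18 (b(G, r) = -(r + G)/(2*(7 + 2)) = -(G + r)/(2*9) = -(G/9 + r/9)/2 = -G/18 - r/18)
u = -412 (u = -127 - 285 = -412)
(770 + (u - b(-16, -20)))*1358 = (770 + (-412 - (-1/18*(-16) - 1/18*(-20))))*1358 = (770 + (-412 - (8/9 + 10/9)))*1358 = (770 + (-412 - 1*2))*1358 = (770 + (-412 - 2))*1358 = (770 - 414)*1358 = 356*1358 = 483448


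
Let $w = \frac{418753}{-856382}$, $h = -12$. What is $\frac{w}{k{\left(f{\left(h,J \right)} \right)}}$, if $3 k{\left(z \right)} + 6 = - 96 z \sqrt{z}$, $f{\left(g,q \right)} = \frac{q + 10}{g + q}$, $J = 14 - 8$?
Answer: $\frac{11306331}{224541647636} + \frac{80400576 i \sqrt{6}}{56135411909} \approx 5.0353 \cdot 10^{-5} + 0.0035083 i$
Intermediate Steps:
$J = 6$ ($J = 14 - 8 = 6$)
$f{\left(g,q \right)} = \frac{10 + q}{g + q}$
$k{\left(z \right)} = -2 - 32 z^{\frac{3}{2}}$ ($k{\left(z \right)} = -2 + \frac{- 96 z \sqrt{z}}{3} = -2 + \frac{\left(-96\right) z^{\frac{3}{2}}}{3} = -2 - 32 z^{\frac{3}{2}}$)
$w = - \frac{418753}{856382}$ ($w = 418753 \left(- \frac{1}{856382}\right) = - \frac{418753}{856382} \approx -0.48898$)
$\frac{w}{k{\left(f{\left(h,J \right)} \right)}} = - \frac{418753}{856382 \left(-2 - 32 \left(\frac{10 + 6}{-12 + 6}\right)^{\frac{3}{2}}\right)} = - \frac{418753}{856382 \left(-2 - 32 \left(\frac{1}{-6} \cdot 16\right)^{\frac{3}{2}}\right)} = - \frac{418753}{856382 \left(-2 - 32 \left(\left(- \frac{1}{6}\right) 16\right)^{\frac{3}{2}}\right)} = - \frac{418753}{856382 \left(-2 - 32 \left(- \frac{8}{3}\right)^{\frac{3}{2}}\right)} = - \frac{418753}{856382 \left(-2 - 32 \left(- \frac{16 i \sqrt{6}}{9}\right)\right)} = - \frac{418753}{856382 \left(-2 + \frac{512 i \sqrt{6}}{9}\right)}$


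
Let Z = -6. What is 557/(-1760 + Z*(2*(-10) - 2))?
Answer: -557/1628 ≈ -0.34214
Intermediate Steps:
557/(-1760 + Z*(2*(-10) - 2)) = 557/(-1760 - 6*(2*(-10) - 2)) = 557/(-1760 - 6*(-20 - 2)) = 557/(-1760 - 6*(-22)) = 557/(-1760 + 132) = 557/(-1628) = 557*(-1/1628) = -557/1628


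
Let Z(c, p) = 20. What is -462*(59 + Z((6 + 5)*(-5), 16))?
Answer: -36498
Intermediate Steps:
-462*(59 + Z((6 + 5)*(-5), 16)) = -462*(59 + 20) = -462*79 = -36498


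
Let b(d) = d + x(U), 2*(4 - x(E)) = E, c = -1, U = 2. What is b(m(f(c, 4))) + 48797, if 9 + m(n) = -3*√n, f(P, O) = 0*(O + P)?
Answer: 48791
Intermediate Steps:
f(P, O) = 0
x(E) = 4 - E/2
m(n) = -9 - 3*√n
b(d) = 3 + d (b(d) = d + (4 - ½*2) = d + (4 - 1) = d + 3 = 3 + d)
b(m(f(c, 4))) + 48797 = (3 + (-9 - 3*√0)) + 48797 = (3 + (-9 - 3*0)) + 48797 = (3 + (-9 + 0)) + 48797 = (3 - 9) + 48797 = -6 + 48797 = 48791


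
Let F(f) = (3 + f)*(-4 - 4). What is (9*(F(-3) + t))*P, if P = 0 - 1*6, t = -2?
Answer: 108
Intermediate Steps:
F(f) = -24 - 8*f (F(f) = (3 + f)*(-8) = -24 - 8*f)
P = -6 (P = 0 - 6 = -6)
(9*(F(-3) + t))*P = (9*((-24 - 8*(-3)) - 2))*(-6) = (9*((-24 + 24) - 2))*(-6) = (9*(0 - 2))*(-6) = (9*(-2))*(-6) = -18*(-6) = 108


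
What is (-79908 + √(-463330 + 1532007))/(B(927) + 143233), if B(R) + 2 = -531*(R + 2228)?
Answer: 39954/766037 - √1068677/1532074 ≈ 0.051482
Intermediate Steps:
B(R) = -1183070 - 531*R (B(R) = -2 - 531*(R + 2228) = -2 - 531*(2228 + R) = -2 + (-1183068 - 531*R) = -1183070 - 531*R)
(-79908 + √(-463330 + 1532007))/(B(927) + 143233) = (-79908 + √(-463330 + 1532007))/((-1183070 - 531*927) + 143233) = (-79908 + √1068677)/((-1183070 - 492237) + 143233) = (-79908 + √1068677)/(-1675307 + 143233) = (-79908 + √1068677)/(-1532074) = (-79908 + √1068677)*(-1/1532074) = 39954/766037 - √1068677/1532074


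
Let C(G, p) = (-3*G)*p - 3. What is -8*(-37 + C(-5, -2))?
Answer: 560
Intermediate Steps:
C(G, p) = -3 - 3*G*p (C(G, p) = -3*G*p - 3 = -3 - 3*G*p)
-8*(-37 + C(-5, -2)) = -8*(-37 + (-3 - 3*(-5)*(-2))) = -8*(-37 + (-3 - 30)) = -8*(-37 - 33) = -8*(-70) = 560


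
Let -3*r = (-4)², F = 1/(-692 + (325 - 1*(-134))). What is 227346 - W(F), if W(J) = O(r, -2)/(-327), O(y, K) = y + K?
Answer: 223026404/981 ≈ 2.2735e+5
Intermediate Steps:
F = -1/233 (F = 1/(-692 + (325 + 134)) = 1/(-692 + 459) = 1/(-233) = -1/233 ≈ -0.0042918)
r = -16/3 (r = -⅓*(-4)² = -⅓*16 = -16/3 ≈ -5.3333)
O(y, K) = K + y
W(J) = 22/981 (W(J) = (-2 - 16/3)/(-327) = -22/3*(-1/327) = 22/981)
227346 - W(F) = 227346 - 1*22/981 = 227346 - 22/981 = 223026404/981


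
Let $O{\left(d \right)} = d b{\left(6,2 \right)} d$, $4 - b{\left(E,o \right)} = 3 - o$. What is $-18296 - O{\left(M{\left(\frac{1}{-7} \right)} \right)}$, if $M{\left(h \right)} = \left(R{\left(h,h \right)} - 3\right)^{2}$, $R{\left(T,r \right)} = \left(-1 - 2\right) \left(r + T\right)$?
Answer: $- \frac{44080571}{2401} \approx -18359.0$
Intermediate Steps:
$b{\left(E,o \right)} = 1 + o$ ($b{\left(E,o \right)} = 4 - \left(3 - o\right) = 4 + \left(-3 + o\right) = 1 + o$)
$R{\left(T,r \right)} = - 3 T - 3 r$ ($R{\left(T,r \right)} = - 3 \left(T + r\right) = - 3 T - 3 r$)
$M{\left(h \right)} = \left(-3 - 6 h\right)^{2}$ ($M{\left(h \right)} = \left(\left(- 3 h - 3 h\right) - 3\right)^{2} = \left(- 6 h - 3\right)^{2} = \left(-3 - 6 h\right)^{2}$)
$O{\left(d \right)} = 3 d^{2}$ ($O{\left(d \right)} = d \left(1 + 2\right) d = d 3 d = 3 d d = 3 d^{2}$)
$-18296 - O{\left(M{\left(\frac{1}{-7} \right)} \right)} = -18296 - 3 \left(9 \left(1 + \frac{2}{-7}\right)^{2}\right)^{2} = -18296 - 3 \left(9 \left(1 + 2 \left(- \frac{1}{7}\right)\right)^{2}\right)^{2} = -18296 - 3 \left(9 \left(1 - \frac{2}{7}\right)^{2}\right)^{2} = -18296 - 3 \left(9 \left(\frac{5}{7}\right)^{2}\right)^{2} = -18296 - 3 \left(9 \cdot \frac{25}{49}\right)^{2} = -18296 - 3 \left(\frac{225}{49}\right)^{2} = -18296 - 3 \cdot \frac{50625}{2401} = -18296 - \frac{151875}{2401} = - \frac{44080571}{2401}$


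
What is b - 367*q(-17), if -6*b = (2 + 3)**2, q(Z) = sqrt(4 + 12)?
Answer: -8833/6 ≈ -1472.2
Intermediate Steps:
q(Z) = 4 (q(Z) = sqrt(16) = 4)
b = -25/6 (b = -(2 + 3)**2/6 = -1/6*5**2 = -1/6*25 = -25/6 ≈ -4.1667)
b - 367*q(-17) = -25/6 - 367*4 = -25/6 - 1468 = -8833/6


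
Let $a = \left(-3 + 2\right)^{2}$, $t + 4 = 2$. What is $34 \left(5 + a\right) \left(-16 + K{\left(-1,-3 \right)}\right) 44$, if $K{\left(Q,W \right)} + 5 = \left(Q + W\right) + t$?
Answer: $-242352$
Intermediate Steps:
$t = -2$ ($t = -4 + 2 = -2$)
$a = 1$ ($a = \left(-1\right)^{2} = 1$)
$K{\left(Q,W \right)} = -7 + Q + W$ ($K{\left(Q,W \right)} = -5 - \left(2 - Q - W\right) = -5 + \left(-2 + Q + W\right) = -7 + Q + W$)
$34 \left(5 + a\right) \left(-16 + K{\left(-1,-3 \right)}\right) 44 = 34 \left(5 + 1\right) \left(-16 - 11\right) 44 = 34 \cdot 6 \left(-16 - 11\right) 44 = 34 \cdot 6 \left(-27\right) 44 = 34 \left(-162\right) 44 = \left(-5508\right) 44 = -242352$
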